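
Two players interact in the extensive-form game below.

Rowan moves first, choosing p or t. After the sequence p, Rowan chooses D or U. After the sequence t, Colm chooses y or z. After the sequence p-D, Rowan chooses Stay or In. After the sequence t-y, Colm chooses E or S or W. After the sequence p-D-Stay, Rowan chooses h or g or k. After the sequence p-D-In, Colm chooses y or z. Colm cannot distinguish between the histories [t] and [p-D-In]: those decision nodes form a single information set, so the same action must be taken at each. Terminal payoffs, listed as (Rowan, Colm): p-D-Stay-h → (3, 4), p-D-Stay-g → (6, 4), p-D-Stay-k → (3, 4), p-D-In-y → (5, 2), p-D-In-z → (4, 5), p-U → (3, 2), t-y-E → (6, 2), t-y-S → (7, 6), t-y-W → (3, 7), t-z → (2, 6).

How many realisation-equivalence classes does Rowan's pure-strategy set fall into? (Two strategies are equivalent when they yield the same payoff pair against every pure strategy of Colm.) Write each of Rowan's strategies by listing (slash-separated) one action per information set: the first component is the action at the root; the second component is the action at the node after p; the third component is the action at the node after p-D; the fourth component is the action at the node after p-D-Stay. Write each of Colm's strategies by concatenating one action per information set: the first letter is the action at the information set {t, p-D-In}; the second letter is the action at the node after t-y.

Rowan has 24 pure strategies: p/D/Stay/h, p/D/Stay/g, p/D/Stay/k, p/D/In/h, p/D/In/g, p/D/In/k, p/U/Stay/h, p/U/Stay/g, p/U/Stay/k, p/U/In/h, p/U/In/g, p/U/In/k, t/D/Stay/h, t/D/Stay/g, t/D/Stay/k, t/D/In/h, t/D/In/g, t/D/In/k, t/U/Stay/h, t/U/Stay/g, t/U/Stay/k, t/U/In/h, t/U/In/g, t/U/In/k. Columns: yE, yS, yW, zE, zS, zW.
{p/D/Stay/h, p/D/Stay/k} → row (3,4) (3,4) (3,4) (3,4) (3,4) (3,4)
{p/D/Stay/g} → row (6,4) (6,4) (6,4) (6,4) (6,4) (6,4)
{p/D/In/h, p/D/In/g, p/D/In/k} → row (5,2) (5,2) (5,2) (4,5) (4,5) (4,5)
{p/U/Stay/h, p/U/Stay/g, p/U/Stay/k, p/U/In/h, p/U/In/g, p/U/In/k} → row (3,2) (3,2) (3,2) (3,2) (3,2) (3,2)
{t/D/Stay/h, t/D/Stay/g, t/D/Stay/k, t/D/In/h, t/D/In/g, t/D/In/k, t/U/Stay/h, t/U/Stay/g, t/U/Stay/k, t/U/In/h, t/U/In/g, t/U/In/k} → row (6,2) (7,6) (3,7) (2,6) (2,6) (2,6)
That's 5 distinct rows out of 24 strategies.

5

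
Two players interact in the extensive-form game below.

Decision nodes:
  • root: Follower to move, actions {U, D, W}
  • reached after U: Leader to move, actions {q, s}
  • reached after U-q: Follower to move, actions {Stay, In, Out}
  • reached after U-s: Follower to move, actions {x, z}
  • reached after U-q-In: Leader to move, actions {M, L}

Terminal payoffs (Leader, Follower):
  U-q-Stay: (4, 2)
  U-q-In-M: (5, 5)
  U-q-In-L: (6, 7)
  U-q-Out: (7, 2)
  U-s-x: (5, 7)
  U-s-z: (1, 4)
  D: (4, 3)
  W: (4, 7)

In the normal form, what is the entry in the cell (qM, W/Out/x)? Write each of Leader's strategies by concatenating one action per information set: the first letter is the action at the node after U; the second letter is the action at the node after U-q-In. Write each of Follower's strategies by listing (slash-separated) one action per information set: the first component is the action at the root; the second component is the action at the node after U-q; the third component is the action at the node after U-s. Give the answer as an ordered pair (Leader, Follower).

Trace the play path from the root:
  Follower plays W
→ terminal payoff (4, 7).
(Leader's choice at the node after U is never reached on this path, so it doesn't affect the outcome.)

(4, 7)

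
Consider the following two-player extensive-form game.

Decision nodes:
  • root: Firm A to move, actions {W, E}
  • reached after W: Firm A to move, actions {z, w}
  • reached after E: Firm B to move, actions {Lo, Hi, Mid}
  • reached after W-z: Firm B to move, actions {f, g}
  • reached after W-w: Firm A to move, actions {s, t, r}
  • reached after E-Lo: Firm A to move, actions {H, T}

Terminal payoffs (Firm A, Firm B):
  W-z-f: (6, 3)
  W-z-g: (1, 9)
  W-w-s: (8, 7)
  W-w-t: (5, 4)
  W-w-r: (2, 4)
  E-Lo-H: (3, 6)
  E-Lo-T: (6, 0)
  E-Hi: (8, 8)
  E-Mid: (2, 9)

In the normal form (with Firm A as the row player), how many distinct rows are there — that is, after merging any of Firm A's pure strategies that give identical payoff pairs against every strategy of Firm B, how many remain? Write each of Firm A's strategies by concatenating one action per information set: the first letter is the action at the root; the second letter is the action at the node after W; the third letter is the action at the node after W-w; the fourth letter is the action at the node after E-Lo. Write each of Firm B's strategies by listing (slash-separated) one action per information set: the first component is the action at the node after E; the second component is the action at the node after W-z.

Firm A has 24 pure strategies: WzsH, WzsT, WztH, WztT, WzrH, WzrT, WwsH, WwsT, WwtH, WwtT, WwrH, WwrT, EzsH, EzsT, EztH, EztT, EzrH, EzrT, EwsH, EwsT, EwtH, EwtT, EwrH, EwrT. Columns: Lo/f, Lo/g, Hi/f, Hi/g, Mid/f, Mid/g.
{WzsH, WzsT, WztH, WztT, WzrH, WzrT} → row (6,3) (1,9) (6,3) (1,9) (6,3) (1,9)
{WwsH, WwsT} → row (8,7) (8,7) (8,7) (8,7) (8,7) (8,7)
{WwtH, WwtT} → row (5,4) (5,4) (5,4) (5,4) (5,4) (5,4)
{WwrH, WwrT} → row (2,4) (2,4) (2,4) (2,4) (2,4) (2,4)
{EzsH, EztH, EzrH, EwsH, EwtH, EwrH} → row (3,6) (3,6) (8,8) (8,8) (2,9) (2,9)
{EzsT, EztT, EzrT, EwsT, EwtT, EwrT} → row (6,0) (6,0) (8,8) (8,8) (2,9) (2,9)
That's 6 distinct rows out of 24 strategies.

6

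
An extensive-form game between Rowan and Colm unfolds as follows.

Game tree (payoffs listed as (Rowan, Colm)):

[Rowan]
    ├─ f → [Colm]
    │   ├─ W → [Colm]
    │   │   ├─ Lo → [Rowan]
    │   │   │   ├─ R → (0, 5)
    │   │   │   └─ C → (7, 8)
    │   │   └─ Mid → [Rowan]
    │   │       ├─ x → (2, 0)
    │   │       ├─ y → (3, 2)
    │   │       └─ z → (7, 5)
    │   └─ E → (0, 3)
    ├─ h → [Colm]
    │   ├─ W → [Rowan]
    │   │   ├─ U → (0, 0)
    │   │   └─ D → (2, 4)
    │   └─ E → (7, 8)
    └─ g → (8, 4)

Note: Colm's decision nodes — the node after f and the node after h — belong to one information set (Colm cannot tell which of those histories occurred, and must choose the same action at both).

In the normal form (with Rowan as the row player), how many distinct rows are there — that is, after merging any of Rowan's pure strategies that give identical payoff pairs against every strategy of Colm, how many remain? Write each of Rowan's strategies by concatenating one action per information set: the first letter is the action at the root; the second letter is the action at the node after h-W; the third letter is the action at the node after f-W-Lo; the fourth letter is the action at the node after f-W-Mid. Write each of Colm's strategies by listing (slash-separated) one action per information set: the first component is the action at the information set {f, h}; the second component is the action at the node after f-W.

Rowan has 36 pure strategies: fURx, fURy, fURz, fUCx, fUCy, fUCz, fDRx, fDRy, fDRz, fDCx, fDCy, fDCz, hURx, hURy, hURz, hUCx, hUCy, hUCz, hDRx, hDRy, hDRz, hDCx, hDCy, hDCz, gURx, gURy, gURz, gUCx, gUCy, gUCz, gDRx, gDRy, gDRz, gDCx, gDCy, gDCz. Columns: W/Lo, W/Mid, E/Lo, E/Mid.
{fURx, fDRx} → row (0,5) (2,0) (0,3) (0,3)
{fURy, fDRy} → row (0,5) (3,2) (0,3) (0,3)
{fURz, fDRz} → row (0,5) (7,5) (0,3) (0,3)
{fUCx, fDCx} → row (7,8) (2,0) (0,3) (0,3)
{fUCy, fDCy} → row (7,8) (3,2) (0,3) (0,3)
{fUCz, fDCz} → row (7,8) (7,5) (0,3) (0,3)
{hURx, hURy, hURz, hUCx, hUCy, hUCz} → row (0,0) (0,0) (7,8) (7,8)
{hDRx, hDRy, hDRz, hDCx, hDCy, hDCz} → row (2,4) (2,4) (7,8) (7,8)
{gURx, gURy, gURz, gUCx, gUCy, gUCz, gDRx, gDRy, gDRz, gDCx, gDCy, gDCz} → row (8,4) (8,4) (8,4) (8,4)
That's 9 distinct rows out of 36 strategies.

9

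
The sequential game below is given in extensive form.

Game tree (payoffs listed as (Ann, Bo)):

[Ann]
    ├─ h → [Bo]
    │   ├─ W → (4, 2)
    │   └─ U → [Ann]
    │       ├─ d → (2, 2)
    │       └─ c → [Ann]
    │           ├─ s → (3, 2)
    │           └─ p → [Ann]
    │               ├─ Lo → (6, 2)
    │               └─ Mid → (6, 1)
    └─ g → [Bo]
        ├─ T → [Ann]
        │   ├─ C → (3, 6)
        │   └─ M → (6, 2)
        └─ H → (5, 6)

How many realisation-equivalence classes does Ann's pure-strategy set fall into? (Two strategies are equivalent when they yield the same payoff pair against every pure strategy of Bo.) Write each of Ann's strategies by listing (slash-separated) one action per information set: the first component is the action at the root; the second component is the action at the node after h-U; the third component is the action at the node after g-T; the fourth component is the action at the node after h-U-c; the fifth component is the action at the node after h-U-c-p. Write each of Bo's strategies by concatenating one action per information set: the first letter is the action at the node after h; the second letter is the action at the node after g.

Ann has 32 pure strategies: h/d/C/s/Lo, h/d/C/s/Mid, h/d/C/p/Lo, h/d/C/p/Mid, h/d/M/s/Lo, h/d/M/s/Mid, h/d/M/p/Lo, h/d/M/p/Mid, h/c/C/s/Lo, h/c/C/s/Mid, h/c/C/p/Lo, h/c/C/p/Mid, h/c/M/s/Lo, h/c/M/s/Mid, h/c/M/p/Lo, h/c/M/p/Mid, g/d/C/s/Lo, g/d/C/s/Mid, g/d/C/p/Lo, g/d/C/p/Mid, g/d/M/s/Lo, g/d/M/s/Mid, g/d/M/p/Lo, g/d/M/p/Mid, g/c/C/s/Lo, g/c/C/s/Mid, g/c/C/p/Lo, g/c/C/p/Mid, g/c/M/s/Lo, g/c/M/s/Mid, g/c/M/p/Lo, g/c/M/p/Mid. Columns: WT, WH, UT, UH.
{h/d/C/s/Lo, h/d/C/s/Mid, h/d/C/p/Lo, h/d/C/p/Mid, h/d/M/s/Lo, h/d/M/s/Mid, h/d/M/p/Lo, h/d/M/p/Mid} → row (4,2) (4,2) (2,2) (2,2)
{h/c/C/s/Lo, h/c/C/s/Mid, h/c/M/s/Lo, h/c/M/s/Mid} → row (4,2) (4,2) (3,2) (3,2)
{h/c/C/p/Lo, h/c/M/p/Lo} → row (4,2) (4,2) (6,2) (6,2)
{h/c/C/p/Mid, h/c/M/p/Mid} → row (4,2) (4,2) (6,1) (6,1)
{g/d/C/s/Lo, g/d/C/s/Mid, g/d/C/p/Lo, g/d/C/p/Mid, g/c/C/s/Lo, g/c/C/s/Mid, g/c/C/p/Lo, g/c/C/p/Mid} → row (3,6) (5,6) (3,6) (5,6)
{g/d/M/s/Lo, g/d/M/s/Mid, g/d/M/p/Lo, g/d/M/p/Mid, g/c/M/s/Lo, g/c/M/s/Mid, g/c/M/p/Lo, g/c/M/p/Mid} → row (6,2) (5,6) (6,2) (5,6)
That's 6 distinct rows out of 32 strategies.

6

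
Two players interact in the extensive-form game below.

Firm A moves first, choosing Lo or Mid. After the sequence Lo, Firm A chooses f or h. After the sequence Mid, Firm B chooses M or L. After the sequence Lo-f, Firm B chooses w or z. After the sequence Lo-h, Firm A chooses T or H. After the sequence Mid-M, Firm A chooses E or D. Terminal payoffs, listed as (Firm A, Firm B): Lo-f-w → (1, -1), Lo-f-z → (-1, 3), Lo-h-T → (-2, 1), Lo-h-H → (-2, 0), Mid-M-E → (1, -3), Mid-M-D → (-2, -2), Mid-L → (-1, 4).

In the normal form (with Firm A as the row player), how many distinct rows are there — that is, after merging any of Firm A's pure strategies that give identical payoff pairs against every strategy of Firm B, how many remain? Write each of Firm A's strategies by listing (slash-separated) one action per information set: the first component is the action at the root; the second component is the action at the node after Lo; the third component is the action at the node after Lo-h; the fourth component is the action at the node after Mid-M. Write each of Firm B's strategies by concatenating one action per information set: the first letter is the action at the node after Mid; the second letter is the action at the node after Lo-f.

5

Firm A has 16 pure strategies: Lo/f/T/E, Lo/f/T/D, Lo/f/H/E, Lo/f/H/D, Lo/h/T/E, Lo/h/T/D, Lo/h/H/E, Lo/h/H/D, Mid/f/T/E, Mid/f/T/D, Mid/f/H/E, Mid/f/H/D, Mid/h/T/E, Mid/h/T/D, Mid/h/H/E, Mid/h/H/D. Columns: Mw, Mz, Lw, Lz.
{Lo/f/T/E, Lo/f/T/D, Lo/f/H/E, Lo/f/H/D} → row (1,-1) (-1,3) (1,-1) (-1,3)
{Lo/h/T/E, Lo/h/T/D} → row (-2,1) (-2,1) (-2,1) (-2,1)
{Lo/h/H/E, Lo/h/H/D} → row (-2,0) (-2,0) (-2,0) (-2,0)
{Mid/f/T/E, Mid/f/H/E, Mid/h/T/E, Mid/h/H/E} → row (1,-3) (1,-3) (-1,4) (-1,4)
{Mid/f/T/D, Mid/f/H/D, Mid/h/T/D, Mid/h/H/D} → row (-2,-2) (-2,-2) (-1,4) (-1,4)
That's 5 distinct rows out of 16 strategies.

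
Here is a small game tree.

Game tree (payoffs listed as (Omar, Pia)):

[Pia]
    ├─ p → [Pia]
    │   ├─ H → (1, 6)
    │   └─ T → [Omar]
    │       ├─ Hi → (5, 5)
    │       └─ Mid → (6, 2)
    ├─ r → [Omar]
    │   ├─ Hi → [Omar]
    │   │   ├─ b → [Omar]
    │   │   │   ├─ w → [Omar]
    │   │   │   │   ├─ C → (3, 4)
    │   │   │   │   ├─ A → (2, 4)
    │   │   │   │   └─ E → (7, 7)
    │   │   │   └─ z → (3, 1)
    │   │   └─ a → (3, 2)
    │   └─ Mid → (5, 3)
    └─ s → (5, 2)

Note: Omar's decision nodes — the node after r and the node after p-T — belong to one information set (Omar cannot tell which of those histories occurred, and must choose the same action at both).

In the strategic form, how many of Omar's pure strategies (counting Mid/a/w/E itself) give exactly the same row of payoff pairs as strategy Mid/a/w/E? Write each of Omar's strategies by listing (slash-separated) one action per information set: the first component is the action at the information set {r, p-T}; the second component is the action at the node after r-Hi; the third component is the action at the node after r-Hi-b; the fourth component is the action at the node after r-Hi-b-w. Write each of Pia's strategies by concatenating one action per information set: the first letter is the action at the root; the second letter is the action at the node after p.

Row for Mid/a/w/E (columns pH, pT, rH, rT, sH, sT): (1,6) (6,2) (5,3) (5,3) (5,2) (5,2).
Under Mid/a/w/E, Omar's choice at the node after r-Hi and at the node after r-Hi-b and at the node after r-Hi-b-w can never be reached regardless of what Pia does, so varying those choices leaves every outcome unchanged.
Holding the reachable choices fixed and varying the unreachable ones freely already gives 2 × 2 × 3 = 12 equivalent strategies.
No other strategy reproduces this row, so those 12 are the full class: Mid/b/w/C, Mid/b/w/A, Mid/b/w/E, Mid/b/z/C, Mid/b/z/A, Mid/b/z/E, Mid/a/w/C, Mid/a/w/A, Mid/a/w/E, Mid/a/z/C, Mid/a/z/A, Mid/a/z/E.

12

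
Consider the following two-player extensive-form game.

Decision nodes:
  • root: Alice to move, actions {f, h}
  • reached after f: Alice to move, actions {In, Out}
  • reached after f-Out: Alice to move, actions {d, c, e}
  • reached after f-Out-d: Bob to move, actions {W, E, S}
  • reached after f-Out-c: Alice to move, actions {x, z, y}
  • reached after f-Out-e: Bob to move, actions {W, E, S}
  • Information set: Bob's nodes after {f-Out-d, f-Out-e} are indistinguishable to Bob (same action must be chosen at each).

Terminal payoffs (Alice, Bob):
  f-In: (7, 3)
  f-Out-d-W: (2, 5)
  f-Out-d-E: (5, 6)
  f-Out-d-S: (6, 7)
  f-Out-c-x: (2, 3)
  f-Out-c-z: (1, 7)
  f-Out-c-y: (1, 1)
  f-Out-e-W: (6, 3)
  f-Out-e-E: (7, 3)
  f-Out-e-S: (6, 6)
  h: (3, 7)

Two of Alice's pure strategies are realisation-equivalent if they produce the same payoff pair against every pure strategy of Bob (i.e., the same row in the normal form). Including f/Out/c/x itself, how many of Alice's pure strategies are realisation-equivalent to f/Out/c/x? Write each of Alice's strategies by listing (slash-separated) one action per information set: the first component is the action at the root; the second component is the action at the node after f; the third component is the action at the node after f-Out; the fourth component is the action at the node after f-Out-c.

Row for f/Out/c/x (columns W, E, S): (2,3) (2,3) (2,3).
Every one of Alice's information sets is on the play path for some reply by Bob when Alice follows f/Out/c/x.
Changing the action at any of them therefore changes at least one column, so only f/Out/c/x itself gives this row.

1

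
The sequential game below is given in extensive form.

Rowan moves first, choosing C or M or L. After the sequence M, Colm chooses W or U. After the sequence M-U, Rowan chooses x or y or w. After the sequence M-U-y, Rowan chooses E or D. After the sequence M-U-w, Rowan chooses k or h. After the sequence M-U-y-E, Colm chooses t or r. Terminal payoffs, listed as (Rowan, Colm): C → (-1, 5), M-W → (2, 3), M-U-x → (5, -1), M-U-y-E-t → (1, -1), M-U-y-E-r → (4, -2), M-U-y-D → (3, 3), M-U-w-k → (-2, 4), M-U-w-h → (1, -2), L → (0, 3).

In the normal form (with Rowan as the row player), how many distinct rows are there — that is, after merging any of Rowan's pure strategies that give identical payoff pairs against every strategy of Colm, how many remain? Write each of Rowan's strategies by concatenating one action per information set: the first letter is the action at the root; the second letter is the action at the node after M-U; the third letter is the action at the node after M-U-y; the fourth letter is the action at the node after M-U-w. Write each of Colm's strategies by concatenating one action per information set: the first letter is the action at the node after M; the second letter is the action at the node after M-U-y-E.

Rowan has 36 pure strategies: CxEk, CxEh, CxDk, CxDh, CyEk, CyEh, CyDk, CyDh, CwEk, CwEh, CwDk, CwDh, MxEk, MxEh, MxDk, MxDh, MyEk, MyEh, MyDk, MyDh, MwEk, MwEh, MwDk, MwDh, LxEk, LxEh, LxDk, LxDh, LyEk, LyEh, LyDk, LyDh, LwEk, LwEh, LwDk, LwDh. Columns: Wt, Wr, Ut, Ur.
{CxEk, CxEh, CxDk, CxDh, CyEk, CyEh, CyDk, CyDh, CwEk, CwEh, CwDk, CwDh} → row (-1,5) (-1,5) (-1,5) (-1,5)
{MxEk, MxEh, MxDk, MxDh} → row (2,3) (2,3) (5,-1) (5,-1)
{MyEk, MyEh} → row (2,3) (2,3) (1,-1) (4,-2)
{MyDk, MyDh} → row (2,3) (2,3) (3,3) (3,3)
{MwEk, MwDk} → row (2,3) (2,3) (-2,4) (-2,4)
{MwEh, MwDh} → row (2,3) (2,3) (1,-2) (1,-2)
{LxEk, LxEh, LxDk, LxDh, LyEk, LyEh, LyDk, LyDh, LwEk, LwEh, LwDk, LwDh} → row (0,3) (0,3) (0,3) (0,3)
That's 7 distinct rows out of 36 strategies.

7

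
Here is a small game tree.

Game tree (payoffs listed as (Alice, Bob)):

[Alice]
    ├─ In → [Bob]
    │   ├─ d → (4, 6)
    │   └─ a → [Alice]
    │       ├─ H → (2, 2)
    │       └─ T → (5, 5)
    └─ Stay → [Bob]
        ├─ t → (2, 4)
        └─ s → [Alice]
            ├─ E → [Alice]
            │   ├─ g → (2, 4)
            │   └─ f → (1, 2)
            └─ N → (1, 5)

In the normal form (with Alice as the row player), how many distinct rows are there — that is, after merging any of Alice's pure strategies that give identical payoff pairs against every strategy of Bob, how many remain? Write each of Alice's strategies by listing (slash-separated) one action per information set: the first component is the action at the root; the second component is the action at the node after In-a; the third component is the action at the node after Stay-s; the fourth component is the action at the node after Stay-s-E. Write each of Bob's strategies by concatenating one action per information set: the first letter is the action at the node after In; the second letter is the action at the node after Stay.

5

Alice has 16 pure strategies: In/H/E/g, In/H/E/f, In/H/N/g, In/H/N/f, In/T/E/g, In/T/E/f, In/T/N/g, In/T/N/f, Stay/H/E/g, Stay/H/E/f, Stay/H/N/g, Stay/H/N/f, Stay/T/E/g, Stay/T/E/f, Stay/T/N/g, Stay/T/N/f. Columns: dt, ds, at, as.
{In/H/E/g, In/H/E/f, In/H/N/g, In/H/N/f} → row (4,6) (4,6) (2,2) (2,2)
{In/T/E/g, In/T/E/f, In/T/N/g, In/T/N/f} → row (4,6) (4,6) (5,5) (5,5)
{Stay/H/E/g, Stay/T/E/g} → row (2,4) (2,4) (2,4) (2,4)
{Stay/H/E/f, Stay/T/E/f} → row (2,4) (1,2) (2,4) (1,2)
{Stay/H/N/g, Stay/H/N/f, Stay/T/N/g, Stay/T/N/f} → row (2,4) (1,5) (2,4) (1,5)
That's 5 distinct rows out of 16 strategies.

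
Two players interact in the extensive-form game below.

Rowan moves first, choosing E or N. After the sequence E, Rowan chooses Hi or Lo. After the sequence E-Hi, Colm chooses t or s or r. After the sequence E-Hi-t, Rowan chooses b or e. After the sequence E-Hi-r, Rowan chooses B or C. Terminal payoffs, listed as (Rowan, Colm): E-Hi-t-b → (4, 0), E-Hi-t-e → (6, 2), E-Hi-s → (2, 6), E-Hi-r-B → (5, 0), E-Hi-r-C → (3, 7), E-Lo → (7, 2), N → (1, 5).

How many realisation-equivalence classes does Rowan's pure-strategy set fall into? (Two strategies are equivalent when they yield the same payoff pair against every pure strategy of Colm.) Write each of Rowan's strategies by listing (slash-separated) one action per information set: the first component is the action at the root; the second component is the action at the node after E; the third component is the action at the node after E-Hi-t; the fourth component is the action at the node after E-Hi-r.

Rowan has 16 pure strategies: E/Hi/b/B, E/Hi/b/C, E/Hi/e/B, E/Hi/e/C, E/Lo/b/B, E/Lo/b/C, E/Lo/e/B, E/Lo/e/C, N/Hi/b/B, N/Hi/b/C, N/Hi/e/B, N/Hi/e/C, N/Lo/b/B, N/Lo/b/C, N/Lo/e/B, N/Lo/e/C. Columns: t, s, r.
{E/Hi/b/B} → row (4,0) (2,6) (5,0)
{E/Hi/b/C} → row (4,0) (2,6) (3,7)
{E/Hi/e/B} → row (6,2) (2,6) (5,0)
{E/Hi/e/C} → row (6,2) (2,6) (3,7)
{E/Lo/b/B, E/Lo/b/C, E/Lo/e/B, E/Lo/e/C} → row (7,2) (7,2) (7,2)
{N/Hi/b/B, N/Hi/b/C, N/Hi/e/B, N/Hi/e/C, N/Lo/b/B, N/Lo/b/C, N/Lo/e/B, N/Lo/e/C} → row (1,5) (1,5) (1,5)
That's 6 distinct rows out of 16 strategies.

6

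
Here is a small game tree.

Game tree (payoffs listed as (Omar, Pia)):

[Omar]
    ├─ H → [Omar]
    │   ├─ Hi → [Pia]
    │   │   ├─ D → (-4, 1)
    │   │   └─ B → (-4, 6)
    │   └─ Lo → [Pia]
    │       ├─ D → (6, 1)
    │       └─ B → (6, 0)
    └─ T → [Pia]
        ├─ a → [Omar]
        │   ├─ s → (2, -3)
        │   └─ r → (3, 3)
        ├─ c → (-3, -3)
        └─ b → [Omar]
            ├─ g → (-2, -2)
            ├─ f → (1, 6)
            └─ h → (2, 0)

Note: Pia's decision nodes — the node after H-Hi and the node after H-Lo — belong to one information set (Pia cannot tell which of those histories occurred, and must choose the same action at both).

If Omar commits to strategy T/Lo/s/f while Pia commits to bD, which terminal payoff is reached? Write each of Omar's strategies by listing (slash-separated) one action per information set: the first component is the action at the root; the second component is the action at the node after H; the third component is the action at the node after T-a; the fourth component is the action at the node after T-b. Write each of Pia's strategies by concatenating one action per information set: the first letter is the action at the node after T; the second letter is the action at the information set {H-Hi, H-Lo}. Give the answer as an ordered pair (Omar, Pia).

(1, 6)

Trace the play path from the root:
  Omar plays T
  Pia plays b at [T]
  Omar plays f at [T-b]
→ terminal payoff (1, 6).
(Omar's choice at the node after H is never reached on this path, so it doesn't affect the outcome.)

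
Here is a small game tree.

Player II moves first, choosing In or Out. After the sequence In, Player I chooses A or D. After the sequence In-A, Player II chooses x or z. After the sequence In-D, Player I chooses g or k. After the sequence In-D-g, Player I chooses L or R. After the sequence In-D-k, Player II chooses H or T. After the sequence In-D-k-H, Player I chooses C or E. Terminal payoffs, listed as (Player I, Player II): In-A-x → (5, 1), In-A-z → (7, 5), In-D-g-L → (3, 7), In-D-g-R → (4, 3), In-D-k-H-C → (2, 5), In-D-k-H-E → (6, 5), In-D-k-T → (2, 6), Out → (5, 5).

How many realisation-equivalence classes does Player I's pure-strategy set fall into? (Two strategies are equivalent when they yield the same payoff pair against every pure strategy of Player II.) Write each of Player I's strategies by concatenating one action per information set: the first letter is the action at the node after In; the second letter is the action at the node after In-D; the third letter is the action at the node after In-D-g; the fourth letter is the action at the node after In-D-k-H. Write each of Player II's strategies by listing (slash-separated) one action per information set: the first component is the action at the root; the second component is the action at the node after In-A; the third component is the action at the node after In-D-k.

5

Player I has 16 pure strategies: AgLC, AgLE, AgRC, AgRE, AkLC, AkLE, AkRC, AkRE, DgLC, DgLE, DgRC, DgRE, DkLC, DkLE, DkRC, DkRE. Columns: In/x/H, In/x/T, In/z/H, In/z/T, Out/x/H, Out/x/T, Out/z/H, Out/z/T.
{AgLC, AgLE, AgRC, AgRE, AkLC, AkLE, AkRC, AkRE} → row (5,1) (5,1) (7,5) (7,5) (5,5) (5,5) (5,5) (5,5)
{DgLC, DgLE} → row (3,7) (3,7) (3,7) (3,7) (5,5) (5,5) (5,5) (5,5)
{DgRC, DgRE} → row (4,3) (4,3) (4,3) (4,3) (5,5) (5,5) (5,5) (5,5)
{DkLC, DkRC} → row (2,5) (2,6) (2,5) (2,6) (5,5) (5,5) (5,5) (5,5)
{DkLE, DkRE} → row (6,5) (2,6) (6,5) (2,6) (5,5) (5,5) (5,5) (5,5)
That's 5 distinct rows out of 16 strategies.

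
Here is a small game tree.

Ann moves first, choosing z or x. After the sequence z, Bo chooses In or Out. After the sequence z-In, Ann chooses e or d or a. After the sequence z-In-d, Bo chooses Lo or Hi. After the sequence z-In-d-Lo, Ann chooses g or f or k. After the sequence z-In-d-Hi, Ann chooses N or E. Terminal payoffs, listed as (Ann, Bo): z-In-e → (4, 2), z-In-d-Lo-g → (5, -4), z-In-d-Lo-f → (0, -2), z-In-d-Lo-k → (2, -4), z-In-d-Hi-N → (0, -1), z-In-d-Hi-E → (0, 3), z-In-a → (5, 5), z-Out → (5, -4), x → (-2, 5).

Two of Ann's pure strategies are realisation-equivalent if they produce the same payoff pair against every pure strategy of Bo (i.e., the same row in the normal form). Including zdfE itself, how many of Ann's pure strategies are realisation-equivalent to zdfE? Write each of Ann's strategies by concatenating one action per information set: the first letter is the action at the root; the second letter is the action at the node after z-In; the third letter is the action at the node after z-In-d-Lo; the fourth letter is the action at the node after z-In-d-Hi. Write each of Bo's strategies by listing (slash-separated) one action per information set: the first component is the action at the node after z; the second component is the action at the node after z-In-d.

1

Row for zdfE (columns In/Lo, In/Hi, Out/Lo, Out/Hi): (0,-2) (0,3) (5,-4) (5,-4).
Every one of Ann's information sets is on the play path for some reply by Bo when Ann follows zdfE.
Changing the action at any of them therefore changes at least one column, so only zdfE itself gives this row.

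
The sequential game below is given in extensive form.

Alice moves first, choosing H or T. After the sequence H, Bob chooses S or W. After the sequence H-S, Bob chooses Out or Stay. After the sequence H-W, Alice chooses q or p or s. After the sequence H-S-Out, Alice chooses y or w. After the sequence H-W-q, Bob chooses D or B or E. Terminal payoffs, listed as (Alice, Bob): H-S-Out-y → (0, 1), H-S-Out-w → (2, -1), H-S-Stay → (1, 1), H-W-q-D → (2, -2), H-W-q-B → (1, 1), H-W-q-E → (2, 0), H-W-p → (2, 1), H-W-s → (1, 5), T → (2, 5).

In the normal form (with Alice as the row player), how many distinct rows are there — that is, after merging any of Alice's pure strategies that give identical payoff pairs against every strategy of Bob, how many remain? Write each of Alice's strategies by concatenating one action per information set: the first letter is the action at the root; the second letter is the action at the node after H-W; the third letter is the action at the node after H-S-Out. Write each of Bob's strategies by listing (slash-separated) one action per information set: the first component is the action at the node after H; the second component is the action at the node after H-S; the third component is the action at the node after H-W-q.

7

Alice has 12 pure strategies: Hqy, Hqw, Hpy, Hpw, Hsy, Hsw, Tqy, Tqw, Tpy, Tpw, Tsy, Tsw. Columns: S/Out/D, S/Out/B, S/Out/E, S/Stay/D, S/Stay/B, S/Stay/E, W/Out/D, W/Out/B, W/Out/E, W/Stay/D, W/Stay/B, W/Stay/E.
{Hqy} → row (0,1) (0,1) (0,1) (1,1) (1,1) (1,1) (2,-2) (1,1) (2,0) (2,-2) (1,1) (2,0)
{Hqw} → row (2,-1) (2,-1) (2,-1) (1,1) (1,1) (1,1) (2,-2) (1,1) (2,0) (2,-2) (1,1) (2,0)
{Hpy} → row (0,1) (0,1) (0,1) (1,1) (1,1) (1,1) (2,1) (2,1) (2,1) (2,1) (2,1) (2,1)
{Hpw} → row (2,-1) (2,-1) (2,-1) (1,1) (1,1) (1,1) (2,1) (2,1) (2,1) (2,1) (2,1) (2,1)
{Hsy} → row (0,1) (0,1) (0,1) (1,1) (1,1) (1,1) (1,5) (1,5) (1,5) (1,5) (1,5) (1,5)
{Hsw} → row (2,-1) (2,-1) (2,-1) (1,1) (1,1) (1,1) (1,5) (1,5) (1,5) (1,5) (1,5) (1,5)
{Tqy, Tqw, Tpy, Tpw, Tsy, Tsw} → row (2,5) (2,5) (2,5) (2,5) (2,5) (2,5) (2,5) (2,5) (2,5) (2,5) (2,5) (2,5)
That's 7 distinct rows out of 12 strategies.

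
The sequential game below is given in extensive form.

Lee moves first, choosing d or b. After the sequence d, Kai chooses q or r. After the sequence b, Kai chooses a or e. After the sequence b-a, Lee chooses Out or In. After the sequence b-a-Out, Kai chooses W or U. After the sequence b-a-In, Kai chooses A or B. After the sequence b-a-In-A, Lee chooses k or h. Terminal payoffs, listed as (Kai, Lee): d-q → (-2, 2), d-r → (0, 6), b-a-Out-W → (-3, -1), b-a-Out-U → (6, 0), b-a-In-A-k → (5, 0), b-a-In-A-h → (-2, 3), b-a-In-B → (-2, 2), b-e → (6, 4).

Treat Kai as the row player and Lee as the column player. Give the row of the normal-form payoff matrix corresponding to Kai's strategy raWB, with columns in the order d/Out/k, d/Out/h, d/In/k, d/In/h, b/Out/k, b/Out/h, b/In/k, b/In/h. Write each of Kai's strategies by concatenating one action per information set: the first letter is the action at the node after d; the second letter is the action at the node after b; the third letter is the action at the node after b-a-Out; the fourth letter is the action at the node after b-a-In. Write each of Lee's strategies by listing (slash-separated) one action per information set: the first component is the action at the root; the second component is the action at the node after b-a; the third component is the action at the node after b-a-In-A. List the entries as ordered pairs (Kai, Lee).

(0,6) (0,6) (0,6) (0,6) (-3,-1) (-3,-1) (-2,2) (-2,2)

vs d/Out/k: Lee plays d → Kai plays r at [d] → (0, 6)
vs d/Out/h: Lee plays d → Kai plays r at [d] → (0, 6)
vs d/In/k: Lee plays d → Kai plays r at [d] → (0, 6)
vs d/In/h: Lee plays d → Kai plays r at [d] → (0, 6)
vs b/Out/k: Lee plays b → Kai plays a at [b] → Lee plays Out at [b-a] → Kai plays W at [b-a-Out] → (-3, -1)
vs b/Out/h: Lee plays b → Kai plays a at [b] → Lee plays Out at [b-a] → Kai plays W at [b-a-Out] → (-3, -1)
vs b/In/k: Lee plays b → Kai plays a at [b] → Lee plays In at [b-a] → Kai plays B at [b-a-In] → (-2, 2)
vs b/In/h: Lee plays b → Kai plays a at [b] → Lee plays In at [b-a] → Kai plays B at [b-a-In] → (-2, 2)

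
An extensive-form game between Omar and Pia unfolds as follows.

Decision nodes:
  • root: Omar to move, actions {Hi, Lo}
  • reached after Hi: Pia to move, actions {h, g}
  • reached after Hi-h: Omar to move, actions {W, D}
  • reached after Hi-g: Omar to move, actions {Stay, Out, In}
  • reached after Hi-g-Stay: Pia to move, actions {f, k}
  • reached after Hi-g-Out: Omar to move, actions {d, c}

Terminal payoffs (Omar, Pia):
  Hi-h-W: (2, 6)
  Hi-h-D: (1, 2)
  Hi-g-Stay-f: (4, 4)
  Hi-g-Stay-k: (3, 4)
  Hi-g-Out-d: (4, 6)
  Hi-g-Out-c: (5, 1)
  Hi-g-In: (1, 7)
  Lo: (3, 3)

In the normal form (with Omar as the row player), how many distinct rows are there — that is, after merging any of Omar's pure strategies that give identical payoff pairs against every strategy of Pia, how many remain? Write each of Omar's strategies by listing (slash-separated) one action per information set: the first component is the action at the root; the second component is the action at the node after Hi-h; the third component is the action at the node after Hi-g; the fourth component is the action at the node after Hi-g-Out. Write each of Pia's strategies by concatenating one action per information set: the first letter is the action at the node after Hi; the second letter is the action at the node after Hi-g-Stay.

9

Omar has 24 pure strategies: Hi/W/Stay/d, Hi/W/Stay/c, Hi/W/Out/d, Hi/W/Out/c, Hi/W/In/d, Hi/W/In/c, Hi/D/Stay/d, Hi/D/Stay/c, Hi/D/Out/d, Hi/D/Out/c, Hi/D/In/d, Hi/D/In/c, Lo/W/Stay/d, Lo/W/Stay/c, Lo/W/Out/d, Lo/W/Out/c, Lo/W/In/d, Lo/W/In/c, Lo/D/Stay/d, Lo/D/Stay/c, Lo/D/Out/d, Lo/D/Out/c, Lo/D/In/d, Lo/D/In/c. Columns: hf, hk, gf, gk.
{Hi/W/Stay/d, Hi/W/Stay/c} → row (2,6) (2,6) (4,4) (3,4)
{Hi/W/Out/d} → row (2,6) (2,6) (4,6) (4,6)
{Hi/W/Out/c} → row (2,6) (2,6) (5,1) (5,1)
{Hi/W/In/d, Hi/W/In/c} → row (2,6) (2,6) (1,7) (1,7)
{Hi/D/Stay/d, Hi/D/Stay/c} → row (1,2) (1,2) (4,4) (3,4)
{Hi/D/Out/d} → row (1,2) (1,2) (4,6) (4,6)
{Hi/D/Out/c} → row (1,2) (1,2) (5,1) (5,1)
{Hi/D/In/d, Hi/D/In/c} → row (1,2) (1,2) (1,7) (1,7)
{Lo/W/Stay/d, Lo/W/Stay/c, Lo/W/Out/d, Lo/W/Out/c, Lo/W/In/d, Lo/W/In/c, Lo/D/Stay/d, Lo/D/Stay/c, Lo/D/Out/d, Lo/D/Out/c, Lo/D/In/d, Lo/D/In/c} → row (3,3) (3,3) (3,3) (3,3)
That's 9 distinct rows out of 24 strategies.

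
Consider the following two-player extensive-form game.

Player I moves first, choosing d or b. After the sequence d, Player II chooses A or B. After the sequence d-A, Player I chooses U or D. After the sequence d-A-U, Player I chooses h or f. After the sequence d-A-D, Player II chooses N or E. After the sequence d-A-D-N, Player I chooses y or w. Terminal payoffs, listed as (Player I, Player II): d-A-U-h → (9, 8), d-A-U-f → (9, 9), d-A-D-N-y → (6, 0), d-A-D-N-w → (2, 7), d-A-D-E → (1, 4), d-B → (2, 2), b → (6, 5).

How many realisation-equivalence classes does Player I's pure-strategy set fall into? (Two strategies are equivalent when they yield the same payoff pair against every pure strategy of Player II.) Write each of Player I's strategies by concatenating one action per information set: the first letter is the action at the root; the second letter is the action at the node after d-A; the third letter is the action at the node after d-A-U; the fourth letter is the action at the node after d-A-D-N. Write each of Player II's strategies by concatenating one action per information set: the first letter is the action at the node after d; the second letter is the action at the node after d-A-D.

5

Player I has 16 pure strategies: dUhy, dUhw, dUfy, dUfw, dDhy, dDhw, dDfy, dDfw, bUhy, bUhw, bUfy, bUfw, bDhy, bDhw, bDfy, bDfw. Columns: AN, AE, BN, BE.
{dUhy, dUhw} → row (9,8) (9,8) (2,2) (2,2)
{dUfy, dUfw} → row (9,9) (9,9) (2,2) (2,2)
{dDhy, dDfy} → row (6,0) (1,4) (2,2) (2,2)
{dDhw, dDfw} → row (2,7) (1,4) (2,2) (2,2)
{bUhy, bUhw, bUfy, bUfw, bDhy, bDhw, bDfy, bDfw} → row (6,5) (6,5) (6,5) (6,5)
That's 5 distinct rows out of 16 strategies.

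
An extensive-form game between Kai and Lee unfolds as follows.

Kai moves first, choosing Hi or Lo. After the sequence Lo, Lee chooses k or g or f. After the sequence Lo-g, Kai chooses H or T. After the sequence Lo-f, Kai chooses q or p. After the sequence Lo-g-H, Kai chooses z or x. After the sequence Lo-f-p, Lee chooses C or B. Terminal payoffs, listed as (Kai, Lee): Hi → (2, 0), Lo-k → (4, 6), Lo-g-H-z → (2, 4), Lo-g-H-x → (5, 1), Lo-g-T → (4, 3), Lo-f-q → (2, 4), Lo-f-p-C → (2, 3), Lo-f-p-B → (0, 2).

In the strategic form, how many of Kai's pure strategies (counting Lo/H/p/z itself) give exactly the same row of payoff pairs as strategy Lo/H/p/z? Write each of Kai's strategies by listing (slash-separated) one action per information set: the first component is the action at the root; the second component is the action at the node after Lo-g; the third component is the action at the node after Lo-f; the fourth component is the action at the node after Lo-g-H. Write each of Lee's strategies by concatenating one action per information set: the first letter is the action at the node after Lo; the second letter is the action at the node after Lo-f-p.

Row for Lo/H/p/z (columns kC, kB, gC, gB, fC, fB): (4,6) (4,6) (2,4) (2,4) (2,3) (0,2).
Every one of Kai's information sets is on the play path for some reply by Lee when Kai follows Lo/H/p/z.
Changing the action at any of them therefore changes at least one column, so only Lo/H/p/z itself gives this row.

1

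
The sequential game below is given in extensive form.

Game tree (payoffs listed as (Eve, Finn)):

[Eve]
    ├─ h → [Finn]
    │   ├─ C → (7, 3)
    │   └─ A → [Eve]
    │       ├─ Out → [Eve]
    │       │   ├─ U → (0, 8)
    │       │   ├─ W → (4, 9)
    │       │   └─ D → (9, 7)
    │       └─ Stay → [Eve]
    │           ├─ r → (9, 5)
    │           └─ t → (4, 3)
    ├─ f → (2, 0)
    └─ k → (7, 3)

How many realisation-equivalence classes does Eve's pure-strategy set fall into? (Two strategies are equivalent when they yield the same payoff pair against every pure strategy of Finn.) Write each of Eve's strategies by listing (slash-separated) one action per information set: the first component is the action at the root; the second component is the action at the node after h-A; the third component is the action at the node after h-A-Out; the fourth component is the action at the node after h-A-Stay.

Eve has 36 pure strategies: h/Out/U/r, h/Out/U/t, h/Out/W/r, h/Out/W/t, h/Out/D/r, h/Out/D/t, h/Stay/U/r, h/Stay/U/t, h/Stay/W/r, h/Stay/W/t, h/Stay/D/r, h/Stay/D/t, f/Out/U/r, f/Out/U/t, f/Out/W/r, f/Out/W/t, f/Out/D/r, f/Out/D/t, f/Stay/U/r, f/Stay/U/t, f/Stay/W/r, f/Stay/W/t, f/Stay/D/r, f/Stay/D/t, k/Out/U/r, k/Out/U/t, k/Out/W/r, k/Out/W/t, k/Out/D/r, k/Out/D/t, k/Stay/U/r, k/Stay/U/t, k/Stay/W/r, k/Stay/W/t, k/Stay/D/r, k/Stay/D/t. Columns: C, A.
{h/Out/U/r, h/Out/U/t} → row (7,3) (0,8)
{h/Out/W/r, h/Out/W/t} → row (7,3) (4,9)
{h/Out/D/r, h/Out/D/t} → row (7,3) (9,7)
{h/Stay/U/r, h/Stay/W/r, h/Stay/D/r} → row (7,3) (9,5)
{h/Stay/U/t, h/Stay/W/t, h/Stay/D/t} → row (7,3) (4,3)
{f/Out/U/r, f/Out/U/t, f/Out/W/r, f/Out/W/t, f/Out/D/r, f/Out/D/t, f/Stay/U/r, f/Stay/U/t, f/Stay/W/r, f/Stay/W/t, f/Stay/D/r, f/Stay/D/t} → row (2,0) (2,0)
{k/Out/U/r, k/Out/U/t, k/Out/W/r, k/Out/W/t, k/Out/D/r, k/Out/D/t, k/Stay/U/r, k/Stay/U/t, k/Stay/W/r, k/Stay/W/t, k/Stay/D/r, k/Stay/D/t} → row (7,3) (7,3)
That's 7 distinct rows out of 36 strategies.

7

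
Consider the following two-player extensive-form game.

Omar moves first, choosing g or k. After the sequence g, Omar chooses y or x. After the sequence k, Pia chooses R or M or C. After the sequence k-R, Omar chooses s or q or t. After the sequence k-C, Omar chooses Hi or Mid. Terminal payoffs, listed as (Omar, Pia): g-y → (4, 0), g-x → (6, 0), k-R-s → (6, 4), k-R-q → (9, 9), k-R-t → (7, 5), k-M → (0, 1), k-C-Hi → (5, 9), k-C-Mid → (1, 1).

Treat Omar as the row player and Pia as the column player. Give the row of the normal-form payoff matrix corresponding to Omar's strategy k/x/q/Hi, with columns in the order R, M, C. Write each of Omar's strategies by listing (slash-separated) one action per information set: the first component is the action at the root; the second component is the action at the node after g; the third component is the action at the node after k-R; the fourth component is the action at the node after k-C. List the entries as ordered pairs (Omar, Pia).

(9,9) (0,1) (5,9)

vs R: Omar plays k → Pia plays R at [k] → Omar plays q at [k-R] → (9, 9)
vs M: Omar plays k → Pia plays M at [k] → (0, 1)
vs C: Omar plays k → Pia plays C at [k] → Omar plays Hi at [k-C] → (5, 9)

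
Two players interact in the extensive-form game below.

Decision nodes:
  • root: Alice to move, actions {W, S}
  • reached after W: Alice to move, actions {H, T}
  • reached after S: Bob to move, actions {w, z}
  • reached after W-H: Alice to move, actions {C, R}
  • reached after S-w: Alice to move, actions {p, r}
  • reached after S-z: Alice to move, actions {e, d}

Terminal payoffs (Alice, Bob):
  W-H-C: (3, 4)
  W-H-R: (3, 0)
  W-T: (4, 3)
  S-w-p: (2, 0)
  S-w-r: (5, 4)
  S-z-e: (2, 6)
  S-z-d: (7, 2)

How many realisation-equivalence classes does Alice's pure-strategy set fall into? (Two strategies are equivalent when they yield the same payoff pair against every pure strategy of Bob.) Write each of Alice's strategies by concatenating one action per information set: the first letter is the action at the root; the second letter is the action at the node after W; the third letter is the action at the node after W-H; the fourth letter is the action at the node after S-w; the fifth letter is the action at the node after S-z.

7

Alice has 32 pure strategies: WHCpe, WHCpd, WHCre, WHCrd, WHRpe, WHRpd, WHRre, WHRrd, WTCpe, WTCpd, WTCre, WTCrd, WTRpe, WTRpd, WTRre, WTRrd, SHCpe, SHCpd, SHCre, SHCrd, SHRpe, SHRpd, SHRre, SHRrd, STCpe, STCpd, STCre, STCrd, STRpe, STRpd, STRre, STRrd. Columns: w, z.
{WHCpe, WHCpd, WHCre, WHCrd} → row (3,4) (3,4)
{WHRpe, WHRpd, WHRre, WHRrd} → row (3,0) (3,0)
{WTCpe, WTCpd, WTCre, WTCrd, WTRpe, WTRpd, WTRre, WTRrd} → row (4,3) (4,3)
{SHCpe, SHRpe, STCpe, STRpe} → row (2,0) (2,6)
{SHCpd, SHRpd, STCpd, STRpd} → row (2,0) (7,2)
{SHCre, SHRre, STCre, STRre} → row (5,4) (2,6)
{SHCrd, SHRrd, STCrd, STRrd} → row (5,4) (7,2)
That's 7 distinct rows out of 32 strategies.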